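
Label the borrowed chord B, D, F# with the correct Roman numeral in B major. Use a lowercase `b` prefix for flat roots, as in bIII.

B is scale degree 1 in B major. The diatonic chord on degree 1 would be B (I), but B–D–F# is the minor chord from B minor. As a borrowed chord it is labeled i.

i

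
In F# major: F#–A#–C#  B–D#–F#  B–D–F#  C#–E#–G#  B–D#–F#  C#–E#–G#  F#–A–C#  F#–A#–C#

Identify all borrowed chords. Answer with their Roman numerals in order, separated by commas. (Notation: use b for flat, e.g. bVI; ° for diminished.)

In F# major the diatonic chords are F#, G#m, A#m, B, C#, D#m, E#dim. F#–A#–C# = F#, B–D#–F# = B and C#–E#–G# = C# are all diatonic. B–D–F# is not: scale degree 4 in F# major carries B (IV). In F# minor the chord on that degree is Bm, so here it functions as iv, borrowed from the parallel minor. F#–A–C# is not: scale degree 1 in F# major carries F# (I). In F# minor the chord on that degree is F#m, so here it functions as i, borrowed from the parallel minor.

iv, i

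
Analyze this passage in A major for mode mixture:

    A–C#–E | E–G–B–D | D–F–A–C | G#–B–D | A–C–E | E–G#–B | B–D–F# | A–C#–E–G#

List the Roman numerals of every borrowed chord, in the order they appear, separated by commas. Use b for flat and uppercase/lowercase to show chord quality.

In A major the diatonic chords are A, Bm, C#m, D, E, F#m, G#dim. A–C#–E = A, G#–B–D = G#dim, E–G#–B = E, B–D–F# = Bm and A–C#–E–G# = Amaj7 all belong to that set. E–G–B–D is not: scale degree 5 in A major carries E (V). In A minor the chord on that degree is Em7, so here it functions as v7, borrowed from the parallel minor. D–F–A–C doesn't fit — on degree 4 A major would have D (IV). Dm7 is the degree-4 chord of A minor, so it is the borrowed iv7. But A–C–E is foreign: the diatonic I on degree 1 is A, whereas Am comes from A minor. It is labeled i.

v7, iv7, i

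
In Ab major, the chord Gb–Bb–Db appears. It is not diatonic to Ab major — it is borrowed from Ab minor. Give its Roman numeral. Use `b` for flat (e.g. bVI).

Gb is the lowered form of scale degree 7 in Ab major (the diatonic degree 7 is G). The diatonic chord on degree 7 would be Gdim (vii°), but Gb–Bb–Db is the major chord from Ab minor. As a borrowed chord it is labeled bVII.

bVII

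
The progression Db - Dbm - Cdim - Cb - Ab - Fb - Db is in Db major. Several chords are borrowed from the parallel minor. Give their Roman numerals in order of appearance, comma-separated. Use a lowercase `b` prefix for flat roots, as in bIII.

i, bVII, bIII

Db major has the diatonic set Db, Ebm, Fm, Gb, Ab, Bbm, Cdim. Db, Cdim and Ab are all diatonic. Dbm (Db–Fb–Ab) doesn't fit — on degree 1 Db major would have Db (I). Dbm is the degree-1 chord of Db minor, so it is the borrowed i. Cb (Cb–Eb–Gb) is not: scale degree 7 in Db major carries Cdim (vii°). In Db minor the chord on that degree is Cb, so here it functions as bVII, borrowed from the parallel minor. But Fb (Fb–Ab–Cb) is foreign: the diatonic iii on degree 3 is Fm, whereas Fb comes from Db minor. It is labeled bIII.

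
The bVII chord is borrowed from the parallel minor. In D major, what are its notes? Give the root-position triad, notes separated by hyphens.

C-E-G

Scale degree 7 in D major is C#. bVII uses the lowered form, C, taken from D minor. In D minor the chord on C is C–E–G.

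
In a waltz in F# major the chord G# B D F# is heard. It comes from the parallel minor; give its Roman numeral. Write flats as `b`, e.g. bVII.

iiø7

G# is scale degree 2 in F# major. The diatonic chord on degree 2 would be G#m (ii), but G#–B–D–F# is the half-diminished-seventh chord from F# minor. As a borrowed chord it is labeled iiø7.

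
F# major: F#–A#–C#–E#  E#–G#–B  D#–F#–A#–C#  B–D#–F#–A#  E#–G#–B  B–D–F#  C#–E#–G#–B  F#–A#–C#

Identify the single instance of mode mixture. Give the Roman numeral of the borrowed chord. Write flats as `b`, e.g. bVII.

iv

In F# major the diatonic chords are F#, G#m, A#m, B, C#, D#m, E#dim. F#–A#–C#–E# = F#maj7, E#–G#–B = E#dim, D#–F#–A#–C# = D#m7, B–D#–F#–A# = Bmaj7, C#–E#–G#–B = C#7 and F#–A#–C# = F# all belong to that set. B–D–F# doesn't fit — on degree 4 F# major would have B (IV). Bm is the degree-4 chord of F# minor, so it is the borrowed iv.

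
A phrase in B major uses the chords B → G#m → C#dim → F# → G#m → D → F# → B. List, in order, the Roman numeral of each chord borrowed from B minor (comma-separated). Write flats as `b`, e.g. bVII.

In B major the diatonic chords are B, C#m, D#m, E, F#, G#m, A#dim. B, G#m and F# all belong to that set. C#dim (C#–E–G) doesn't fit — on degree 2 B major would have C#m (ii). C#dim is the degree-2 chord of B minor, so it is the borrowed ii°. D (D–F#–A) doesn't fit — on degree 3 B major would have D#m (iii). D is the degree-3 chord of B minor, so it is the borrowed bIII.

ii°, bIII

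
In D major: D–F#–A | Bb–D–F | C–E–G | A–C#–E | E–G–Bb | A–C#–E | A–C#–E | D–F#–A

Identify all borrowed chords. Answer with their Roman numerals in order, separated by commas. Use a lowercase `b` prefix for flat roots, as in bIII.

In D major the diatonic chords are D, Em, F#m, G, A, Bm, C#dim. D–F#–A = D and A–C#–E = A both belong to that set. Bb–D–F is not: scale degree 6 in D major carries Bm (vi). In D minor the chord on that degree is Bb, so here it functions as bVI, borrowed from the parallel minor. C–E–G is not: scale degree 7 in D major carries C#dim (vii°). In D minor the chord on that degree is C, so here it functions as bVII, borrowed from the parallel minor. E–G–Bb is not: scale degree 2 in D major carries Em (ii). In D minor the chord on that degree is Edim, so here it functions as ii°, borrowed from the parallel minor.

bVI, bVII, ii°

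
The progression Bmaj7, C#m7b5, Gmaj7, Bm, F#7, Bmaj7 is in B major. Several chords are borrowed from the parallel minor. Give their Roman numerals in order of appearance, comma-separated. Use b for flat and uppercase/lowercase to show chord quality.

B major has the diatonic set B, C#m, D#m, E, F#, G#m, A#dim. Bmaj7 and F#7 are both diatonic. C#m7b5 (C#–E–G–B) is not: scale degree 2 in B major carries C#m (ii). In B minor the chord on that degree is C#m7b5, so here it functions as iiø7, borrowed from the parallel minor. Gmaj7 (G–B–D–F#) doesn't fit — on degree 6 B major would have G#m (vi). Gmaj7 is the degree-6 chord of B minor, so it is the borrowed bVImaj7. But Bm (B–D–F#) is foreign: the diatonic I on degree 1 is B, whereas Bm comes from B minor. It is labeled i.

iiø7, bVImaj7, i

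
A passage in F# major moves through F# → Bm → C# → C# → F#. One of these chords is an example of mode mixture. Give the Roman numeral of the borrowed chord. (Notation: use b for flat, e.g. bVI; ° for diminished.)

In F# major the diatonic chords are F#, G#m, A#m, B, C#, D#m, E#dim. F# and C# both belong to that set. Bm (B–D–F#) doesn't fit — on degree 4 F# major would have B (IV). Bm is the degree-4 chord of F# minor, so it is the borrowed iv.

iv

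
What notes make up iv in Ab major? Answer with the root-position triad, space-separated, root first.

Db Fb Ab

iv is built on scale degree 4, which is Db in both Ab major and its parallel. Building the minor chord from the parallel minor on Db: Db–Fb–Ab.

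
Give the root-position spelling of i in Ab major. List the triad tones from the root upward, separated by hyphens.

i is built on scale degree 1, which is Ab in both Ab major and its parallel. In Ab minor the chord on Ab is Ab–Cb–Eb.

Ab-Cb-Eb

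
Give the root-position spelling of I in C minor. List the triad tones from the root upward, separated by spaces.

C E G

I is built on scale degree 1, which is C in both C minor and its parallel. In C major the chord on C is C–E–G.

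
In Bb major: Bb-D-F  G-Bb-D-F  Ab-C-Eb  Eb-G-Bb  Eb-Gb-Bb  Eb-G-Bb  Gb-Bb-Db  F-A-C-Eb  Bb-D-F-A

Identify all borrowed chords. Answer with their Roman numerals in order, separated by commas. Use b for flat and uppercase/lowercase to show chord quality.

In Bb major the diatonic chords are Bb, Cm, Dm, Eb, F, Gm, Adim. Bb–D–F = Bb, G–Bb–D–F = Gm7, Eb–G–Bb = Eb, F–A–C–Eb = F7 and Bb–D–F–A = Bbmaj7 all belong to that set. Ab–C–Eb doesn't fit — on degree 7 Bb major would have Adim (vii°). Ab is the degree-7 chord of Bb minor, so it is the borrowed bVII. Eb–Gb–Bb doesn't fit — on degree 4 Bb major would have Eb (IV). Ebm is the degree-4 chord of Bb minor, so it is the borrowed iv. But Gb–Bb–Db is foreign: the diatonic vi on degree 6 is Gm, whereas Gb comes from Bb minor. It is labeled bVI.

bVII, iv, bVI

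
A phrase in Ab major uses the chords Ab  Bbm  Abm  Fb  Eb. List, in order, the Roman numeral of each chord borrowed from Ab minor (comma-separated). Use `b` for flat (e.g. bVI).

i, bVI

The diatonic triads in Ab major are Ab, Bbm, Cm, Db, Eb, Fm, Gdim. Ab, Bbm and Eb all belong to that set. Abm (Ab–Cb–Eb) doesn't fit — on degree 1 Ab major would have Ab (I). Abm is the degree-1 chord of Ab minor, so it is the borrowed i. Fb (Fb–Ab–Cb) is not: scale degree 6 in Ab major carries Fm (vi). In Ab minor the chord on that degree is Fb, so here it functions as bVI, borrowed from the parallel minor.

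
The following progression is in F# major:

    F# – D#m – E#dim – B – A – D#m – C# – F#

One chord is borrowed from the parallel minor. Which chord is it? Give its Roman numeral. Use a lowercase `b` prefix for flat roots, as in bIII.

F# major has the diatonic set F#, G#m, A#m, B, C#, D#m, E#dim. F#, D#m, E#dim, B and C# all belong to that set. A (A–C#–E) is not: scale degree 3 in F# major carries A#m (iii). In F# minor the chord on that degree is A, so here it functions as bIII, borrowed from the parallel minor.

bIII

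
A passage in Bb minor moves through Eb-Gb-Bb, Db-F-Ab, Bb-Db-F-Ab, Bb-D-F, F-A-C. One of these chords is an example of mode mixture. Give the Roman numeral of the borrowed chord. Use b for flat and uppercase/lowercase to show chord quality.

I

Bb minor has the diatonic set Bbm, Cdim, Db, Ebm, F, Gb, Ab (with V from harmonic minor). Eb–Gb–Bb = Ebm, Db–F–Ab = Db, Bb–Db–F–Ab = Bbm7 and F–A–C = F all belong to that set. But Bb–D–F is foreign: the diatonic i on degree 1 is Bbm, whereas Bb comes from Bb major. It is labeled I.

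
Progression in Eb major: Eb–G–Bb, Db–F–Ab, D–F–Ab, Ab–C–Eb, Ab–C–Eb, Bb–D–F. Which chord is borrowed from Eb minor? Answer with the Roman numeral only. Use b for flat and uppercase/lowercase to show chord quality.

The diatonic triads in Eb major are Eb, Fm, Gm, Ab, Bb, Cm, Ddim. Eb–G–Bb = Eb, D–F–Ab = Ddim, Ab–C–Eb = Ab and Bb–D–F = Bb all belong to that set. But Db–F–Ab is foreign: the diatonic vii° on degree 7 is Ddim, whereas Db comes from Eb minor. It is labeled bVII.

bVII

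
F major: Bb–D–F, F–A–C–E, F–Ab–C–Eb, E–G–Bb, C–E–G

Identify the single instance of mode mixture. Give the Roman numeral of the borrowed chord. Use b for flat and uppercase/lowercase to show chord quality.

The diatonic triads in F major are F, Gm, Am, Bb, C, Dm, Edim. Bb–D–F = Bb, F–A–C–E = Fmaj7, E–G–Bb = Edim and C–E–G = C are all diatonic. F–Ab–C–Eb doesn't fit — on degree 1 F major would have F (I). Fm7 is the degree-1 chord of F minor, so it is the borrowed i7.

i7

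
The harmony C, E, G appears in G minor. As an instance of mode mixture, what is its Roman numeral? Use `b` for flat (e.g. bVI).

C is scale degree 4 in G minor. The diatonic chord on degree 4 would be Cm (iv), but C–E–G is the major chord from G major. As a borrowed chord it is labeled IV.

IV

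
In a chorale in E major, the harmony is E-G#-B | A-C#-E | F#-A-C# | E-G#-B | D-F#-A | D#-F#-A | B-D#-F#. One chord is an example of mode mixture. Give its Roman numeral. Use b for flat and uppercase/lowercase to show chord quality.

bVII

In E major the diatonic chords are E, F#m, G#m, A, B, C#m, D#dim. E–G#–B = E, A–C#–E = A, F#–A–C# = F#m, D#–F#–A = D#dim and B–D#–F# = B are all diatonic. D–F#–A is not: scale degree 7 in E major carries D#dim (vii°). In E minor the chord on that degree is D, so here it functions as bVII, borrowed from the parallel minor.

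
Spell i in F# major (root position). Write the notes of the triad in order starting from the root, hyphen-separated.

F#-A-C#

The root, F#, is scale degree 1 — the same note in F# major and F# minor; only the chord quality changes. Stacking thirds in F# minor on F# gives F#–A–C#.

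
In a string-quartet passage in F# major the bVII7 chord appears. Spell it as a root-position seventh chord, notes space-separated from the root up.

bVII7 is built on the lowered scale degree 7. In F# major degree 7 is E#; lowered it becomes E. Building the dominant-seventh chord from the parallel minor on E: E–G#–B–D.

E G# B D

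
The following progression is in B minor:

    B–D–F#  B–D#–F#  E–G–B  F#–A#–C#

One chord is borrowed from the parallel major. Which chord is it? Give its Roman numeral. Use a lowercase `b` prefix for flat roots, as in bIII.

The diatonic triads in B minor (with V from harmonic minor) are Bm, C#dim, D, Em, F#, G, A. B–D–F# = Bm, E–G–B = Em and F#–A#–C# = F# all belong to that set. B–D#–F# is not: scale degree 1 in B minor carries Bm (i). In B major the chord on that degree is B, so here it functions as I, borrowed from the parallel major.

I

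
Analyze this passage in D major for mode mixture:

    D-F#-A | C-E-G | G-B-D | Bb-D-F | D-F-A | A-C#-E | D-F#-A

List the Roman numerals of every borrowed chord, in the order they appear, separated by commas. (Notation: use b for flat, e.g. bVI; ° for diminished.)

D major has the diatonic set D, Em, F#m, G, A, Bm, C#dim. D–F#–A = D, G–B–D = G and A–C#–E = A all belong to that set. But C–E–G is foreign: the diatonic vii° on degree 7 is C#dim, whereas C comes from D minor. It is labeled bVII. Bb–D–F doesn't fit — on degree 6 D major would have Bm (vi). Bb is the degree-6 chord of D minor, so it is the borrowed bVI. But D–F–A is foreign: the diatonic I on degree 1 is D, whereas Dm comes from D minor. It is labeled i.

bVII, bVI, i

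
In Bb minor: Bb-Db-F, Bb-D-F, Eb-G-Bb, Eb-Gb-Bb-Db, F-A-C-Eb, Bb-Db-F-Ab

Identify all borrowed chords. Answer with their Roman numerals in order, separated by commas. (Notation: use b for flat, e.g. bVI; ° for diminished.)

Bb minor has the diatonic set Bbm, Cdim, Db, Ebm, F, Gb, Ab (with V from harmonic minor). Of the given chords, Bb–Db–F = Bbm, Eb–Gb–Bb–Db = Ebm7, F–A–C–Eb = F7 and Bb–Db–F–Ab = Bbm7 are diatonic. Bb–D–F is not: scale degree 1 in Bb minor carries Bbm (i). In Bb major the chord on that degree is Bb, so here it functions as I, borrowed from the parallel major. But Eb–G–Bb is foreign: the diatonic iv on degree 4 is Ebm, whereas Eb comes from Bb major. It is labeled IV.

I, IV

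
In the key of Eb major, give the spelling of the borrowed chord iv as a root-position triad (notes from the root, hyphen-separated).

Ab-Cb-Eb

iv is built on scale degree 4, which is Ab in both Eb major and its parallel. Building the minor chord from the parallel minor on Ab: Ab–Cb–Eb.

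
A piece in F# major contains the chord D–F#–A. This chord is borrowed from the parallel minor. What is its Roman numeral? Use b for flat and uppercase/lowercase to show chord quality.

D is the lowered form of scale degree 6 in F# major (the diatonic degree 6 is D#). D–F#–A is a major chord — the form found in F# minor, not the diatonic vi (D#m). Borrowed into F# major it is written bVI.

bVI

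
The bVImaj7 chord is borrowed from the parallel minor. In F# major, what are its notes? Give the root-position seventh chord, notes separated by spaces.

D F# A C#

bVImaj7 is built on the lowered scale degree 6. In F# major degree 6 is D#; lowered it becomes D. Building the major-seventh chord from the parallel minor on D: D–F#–A–C#.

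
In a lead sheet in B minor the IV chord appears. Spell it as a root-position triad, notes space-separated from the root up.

E G# B

The root, E, is scale degree 4 — the same note in B minor and B major; only the chord quality changes. In B major the chord on E is E–G#–B.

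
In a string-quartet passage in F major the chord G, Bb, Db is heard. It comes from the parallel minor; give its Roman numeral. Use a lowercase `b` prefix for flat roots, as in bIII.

ii°

G is scale degree 2 in F major. Diatonically F major has Gm (ii) on that degree; G–Bb–Db is instead the diminished chord native to F minor, so it takes the label ii°.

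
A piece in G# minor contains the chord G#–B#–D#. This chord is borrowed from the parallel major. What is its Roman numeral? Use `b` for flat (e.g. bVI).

The root G# is the diatonic 1st degree of G# minor; the borrowing shows in the chord quality. The diatonic chord on degree 1 would be G#m (i), but G#–B#–D# is the major chord from G# major. As a borrowed chord it is labeled I.

I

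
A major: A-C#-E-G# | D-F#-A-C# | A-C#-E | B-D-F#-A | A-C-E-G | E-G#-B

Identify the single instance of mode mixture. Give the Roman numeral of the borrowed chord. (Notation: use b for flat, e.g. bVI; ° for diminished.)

In A major the diatonic chords are A, Bm, C#m, D, E, F#m, G#dim. Of the given chords, A–C#–E–G# = Amaj7, D–F#–A–C# = Dmaj7, A–C#–E = A, B–D–F#–A = Bm7 and E–G#–B = E are diatonic. A–C–E–G is not: scale degree 1 in A major carries A (I). In A minor the chord on that degree is Am7, so here it functions as i7, borrowed from the parallel minor.

i7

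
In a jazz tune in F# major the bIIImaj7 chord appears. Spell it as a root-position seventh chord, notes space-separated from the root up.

bIIImaj7 is built on the lowered scale degree 3. In F# major degree 3 is A#; lowered it becomes A. In F# minor the chord on A is A–C#–E–G#.

A C# E G#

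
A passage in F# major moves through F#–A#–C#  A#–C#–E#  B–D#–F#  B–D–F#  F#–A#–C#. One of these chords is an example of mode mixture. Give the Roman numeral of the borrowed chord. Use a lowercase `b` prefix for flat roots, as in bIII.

F# major has the diatonic set F#, G#m, A#m, B, C#, D#m, E#dim. Of the given chords, F#–A#–C# = F#, A#–C#–E# = A#m and B–D#–F# = B are diatonic. But B–D–F# is foreign: the diatonic IV on degree 4 is B, whereas Bm comes from F# minor. It is labeled iv.

iv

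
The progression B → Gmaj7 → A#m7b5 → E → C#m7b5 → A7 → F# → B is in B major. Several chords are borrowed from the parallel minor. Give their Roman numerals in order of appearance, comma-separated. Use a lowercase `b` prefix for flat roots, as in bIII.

In B major the diatonic chords are B, C#m, D#m, E, F#, G#m, A#dim. B, A#m7b5, E and F# all belong to that set. Gmaj7 (G–B–D–F#) is not: scale degree 6 in B major carries G#m (vi). In B minor the chord on that degree is Gmaj7, so here it functions as bVImaj7, borrowed from the parallel minor. C#m7b5 (C#–E–G–B) is not: scale degree 2 in B major carries C#m (ii). In B minor the chord on that degree is C#m7b5, so here it functions as iiø7, borrowed from the parallel minor. But A7 (A–C#–E–G) is foreign: the diatonic vii° on degree 7 is A#dim, whereas A7 comes from B minor. It is labeled bVII7.

bVImaj7, iiø7, bVII7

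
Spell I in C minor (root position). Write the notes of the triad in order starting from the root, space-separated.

C E G

The root, C, is scale degree 1 — the same note in C minor and C major; only the chord quality changes. Stacking thirds in C major on C gives C–E–G.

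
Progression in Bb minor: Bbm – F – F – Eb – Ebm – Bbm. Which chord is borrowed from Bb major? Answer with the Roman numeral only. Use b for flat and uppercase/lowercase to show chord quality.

IV

In Bb minor (with V from harmonic minor) the diatonic chords are Bbm, Cdim, Db, Ebm, F, Gb, Ab. Bbm, F and Ebm all belong to that set. Eb (Eb–G–Bb) is not: scale degree 4 in Bb minor carries Ebm (iv). In Bb major the chord on that degree is Eb, so here it functions as IV, borrowed from the parallel major.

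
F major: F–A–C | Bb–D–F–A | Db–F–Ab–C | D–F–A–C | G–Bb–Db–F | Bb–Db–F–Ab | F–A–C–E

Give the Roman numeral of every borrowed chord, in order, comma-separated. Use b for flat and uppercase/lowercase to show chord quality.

The diatonic triads in F major are F, Gm, Am, Bb, C, Dm, Edim. F–A–C = F, Bb–D–F–A = Bbmaj7, D–F–A–C = Dm7 and F–A–C–E = Fmaj7 all belong to that set. Db–F–Ab–C is not: scale degree 6 in F major carries Dm (vi). In F minor the chord on that degree is Dbmaj7, so here it functions as bVImaj7, borrowed from the parallel minor. But G–Bb–Db–F is foreign: the diatonic ii on degree 2 is Gm, whereas Gm7b5 comes from F minor. It is labeled iiø7. Bb–Db–F–Ab is not: scale degree 4 in F major carries Bb (IV). In F minor the chord on that degree is Bbm7, so here it functions as iv7, borrowed from the parallel minor.

bVImaj7, iiø7, iv7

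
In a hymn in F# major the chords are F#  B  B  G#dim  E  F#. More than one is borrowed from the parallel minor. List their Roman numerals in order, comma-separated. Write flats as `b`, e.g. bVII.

F# major has the diatonic set F#, G#m, A#m, B, C#, D#m, E#dim. F# and B both belong to that set. But G#dim (G#–B–D) is foreign: the diatonic ii on degree 2 is G#m, whereas G#dim comes from F# minor. It is labeled ii°. But E (E–G#–B) is foreign: the diatonic vii° on degree 7 is E#dim, whereas E comes from F# minor. It is labeled bVII.

ii°, bVII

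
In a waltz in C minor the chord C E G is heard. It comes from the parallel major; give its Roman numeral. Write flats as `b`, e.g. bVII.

I

The root C is the diatonic 1st degree of C minor; the borrowing shows in the chord quality. Diatonically C minor has Cm (i) on that degree; C–E–G is instead the major chord native to C major, so it takes the label I.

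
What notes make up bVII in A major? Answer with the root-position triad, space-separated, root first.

bVII is built on the lowered scale degree 7. In A major degree 7 is G#; lowered it becomes G. Stacking thirds in A minor on G gives G–B–D.

G B D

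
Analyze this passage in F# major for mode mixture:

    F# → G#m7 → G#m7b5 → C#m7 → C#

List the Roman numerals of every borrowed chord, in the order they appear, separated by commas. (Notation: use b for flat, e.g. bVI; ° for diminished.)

iiø7, v7

The diatonic triads in F# major are F#, G#m, A#m, B, C#, D#m, E#dim. F#, G#m7 and C# all belong to that set. G#m7b5 (G#–B–D–F#) is not: scale degree 2 in F# major carries G#m (ii). In F# minor the chord on that degree is G#m7b5, so here it functions as iiø7, borrowed from the parallel minor. C#m7 (C#–E–G#–B) is not: scale degree 5 in F# major carries C# (V). In F# minor the chord on that degree is C#m7, so here it functions as v7, borrowed from the parallel minor.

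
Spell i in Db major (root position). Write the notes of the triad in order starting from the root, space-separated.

Db Fb Ab

The root, Db, is scale degree 1 — the same note in Db major and Db minor; only the chord quality changes. In Db minor the chord on Db is Db–Fb–Ab.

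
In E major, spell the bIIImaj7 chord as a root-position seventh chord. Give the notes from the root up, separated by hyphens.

G-B-D-F#

Scale degree 3 in E major is G#. bIIImaj7 uses the lowered form, G, taken from E minor. Building the major-seventh chord from the parallel minor on G: G–B–D–F#.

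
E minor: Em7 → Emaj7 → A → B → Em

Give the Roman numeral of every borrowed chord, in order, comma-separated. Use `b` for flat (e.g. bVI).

In E minor (with V from harmonic minor) the diatonic chords are Em, F#dim, G, Am, B, C, D. Of the given chords, Em7, B and Em are diatonic. Emaj7 (E–G#–B–D#) doesn't fit — on degree 1 E minor would have Em (i). Emaj7 is the degree-1 chord of E major, so it is the borrowed Imaj7. But A (A–C#–E) is foreign: the diatonic iv on degree 4 is Am, whereas A comes from E major. It is labeled IV.

Imaj7, IV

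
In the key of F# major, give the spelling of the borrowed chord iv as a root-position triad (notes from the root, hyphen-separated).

iv is built on scale degree 4, which is B in both F# major and its parallel. Stacking thirds in F# minor on B gives B–D–F#.

B-D-F#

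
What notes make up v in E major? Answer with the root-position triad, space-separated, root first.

B D F#

The root, B, is scale degree 5 — the same note in E major and E minor; only the chord quality changes. Building the minor chord from the parallel minor on B: B–D–F#.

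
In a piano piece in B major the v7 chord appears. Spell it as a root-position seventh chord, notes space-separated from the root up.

v7 is built on scale degree 5, which is F# in both B major and its parallel. In B minor the chord on F# is F#–A–C#–E.

F# A C# E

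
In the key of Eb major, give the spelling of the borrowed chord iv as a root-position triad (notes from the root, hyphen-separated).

The root, Ab, is scale degree 4 — the same note in Eb major and Eb minor; only the chord quality changes. Building the minor chord from the parallel minor on Ab: Ab–Cb–Eb.

Ab-Cb-Eb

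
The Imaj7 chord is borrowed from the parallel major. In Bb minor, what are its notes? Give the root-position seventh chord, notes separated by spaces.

The root, Bb, is scale degree 1 — the same note in Bb minor and Bb major; only the chord quality changes. Stacking thirds in Bb major on Bb gives Bb–D–F–A.

Bb D F A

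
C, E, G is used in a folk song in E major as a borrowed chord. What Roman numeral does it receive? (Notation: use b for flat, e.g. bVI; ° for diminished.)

C is the lowered form of scale degree 6 in E major (the diatonic degree 6 is C#). Diatonically E major has C#m (vi) on that degree; C–E–G is instead the major chord native to E minor, so it takes the label bVI.

bVI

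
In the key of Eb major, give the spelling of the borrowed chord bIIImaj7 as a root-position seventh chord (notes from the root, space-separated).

Scale degree 3 in Eb major is G. bIIImaj7 uses the lowered form, Gb, taken from Eb minor. Building the major-seventh chord from the parallel minor on Gb: Gb–Bb–Db–F.

Gb Bb Db F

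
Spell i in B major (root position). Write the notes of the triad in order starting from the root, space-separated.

B D F#

i is built on scale degree 1, which is B in both B major and its parallel. Stacking thirds in B minor on B gives B–D–F#.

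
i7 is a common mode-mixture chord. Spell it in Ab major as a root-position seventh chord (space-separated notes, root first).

i7 is built on scale degree 1, which is Ab in both Ab major and its parallel. In Ab minor the chord on Ab is Ab–Cb–Eb–Gb.

Ab Cb Eb Gb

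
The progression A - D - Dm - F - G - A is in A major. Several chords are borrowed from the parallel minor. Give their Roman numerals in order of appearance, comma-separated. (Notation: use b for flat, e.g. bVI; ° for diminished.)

The diatonic triads in A major are A, Bm, C#m, D, E, F#m, G#dim. A and D are both diatonic. Dm (D–F–A) is not: scale degree 4 in A major carries D (IV). In A minor the chord on that degree is Dm, so here it functions as iv, borrowed from the parallel minor. But F (F–A–C) is foreign: the diatonic vi on degree 6 is F#m, whereas F comes from A minor. It is labeled bVI. G (G–B–D) is not: scale degree 7 in A major carries G#dim (vii°). In A minor the chord on that degree is G, so here it functions as bVII, borrowed from the parallel minor.

iv, bVI, bVII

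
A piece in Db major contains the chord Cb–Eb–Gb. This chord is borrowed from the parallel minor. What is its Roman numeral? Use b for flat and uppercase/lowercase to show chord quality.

The root Cb is the lowered 7th scale degree — diatonically Db major has C there. The diatonic chord on degree 7 would be Cdim (vii°), but Cb–Eb–Gb is the major chord from Db minor. As a borrowed chord it is labeled bVII.

bVII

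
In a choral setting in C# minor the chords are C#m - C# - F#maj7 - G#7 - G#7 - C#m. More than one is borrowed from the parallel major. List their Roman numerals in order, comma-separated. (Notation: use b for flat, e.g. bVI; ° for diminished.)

I, IVmaj7

In C# minor (with V from harmonic minor) the diatonic chords are C#m, D#dim, E, F#m, G#, A, B. Of the given chords, C#m and G#7 are diatonic. C# (C#–E#–G#) doesn't fit — on degree 1 C# minor would have C#m (i). C# is the degree-1 chord of C# major, so it is the borrowed I. F#maj7 (F#–A#–C#–E#) is not: scale degree 4 in C# minor carries F#m (iv). In C# major the chord on that degree is F#maj7, so here it functions as IVmaj7, borrowed from the parallel major.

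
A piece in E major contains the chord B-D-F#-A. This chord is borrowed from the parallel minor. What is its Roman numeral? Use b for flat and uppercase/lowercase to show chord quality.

B is scale degree 5 in E major. Diatonically E major has B (V) on that degree; B–D–F#–A is instead the minor-seventh chord native to E minor, so it takes the label v7.

v7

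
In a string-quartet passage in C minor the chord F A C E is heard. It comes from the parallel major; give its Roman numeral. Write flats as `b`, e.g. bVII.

The root F is the diatonic 4th degree of C minor; the borrowing shows in the chord quality. F–A–C–E is a major-seventh chord — the form found in C major, not the diatonic iv (Fm). Borrowed into C minor it is written IVmaj7.

IVmaj7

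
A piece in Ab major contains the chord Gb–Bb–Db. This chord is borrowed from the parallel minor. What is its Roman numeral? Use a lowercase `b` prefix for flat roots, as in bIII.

bVII

Gb is the lowered form of scale degree 7 in Ab major (the diatonic degree 7 is G). Gb–Bb–Db is a major chord — the form found in Ab minor, not the diatonic vii° (Gdim). Borrowed into Ab major it is written bVII.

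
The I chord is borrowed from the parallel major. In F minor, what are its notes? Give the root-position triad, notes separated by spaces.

F A C

I is built on scale degree 1, which is F in both F minor and its parallel. Building the major chord from the parallel major on F: F–A–C.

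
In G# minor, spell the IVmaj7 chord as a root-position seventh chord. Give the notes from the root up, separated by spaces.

IVmaj7 is built on scale degree 4, which is C# in both G# minor and its parallel. In G# major the chord on C# is C#–E#–G#–B#.

C# E# G# B#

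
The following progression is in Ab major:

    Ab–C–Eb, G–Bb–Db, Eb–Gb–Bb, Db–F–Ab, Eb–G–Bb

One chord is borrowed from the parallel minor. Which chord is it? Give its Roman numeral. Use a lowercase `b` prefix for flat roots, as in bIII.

Ab major has the diatonic set Ab, Bbm, Cm, Db, Eb, Fm, Gdim. Ab–C–Eb = Ab, G–Bb–Db = Gdim, Db–F–Ab = Db and Eb–G–Bb = Eb are all diatonic. Eb–Gb–Bb is not: scale degree 5 in Ab major carries Eb (V). In Ab minor the chord on that degree is Ebm, so here it functions as v, borrowed from the parallel minor.

v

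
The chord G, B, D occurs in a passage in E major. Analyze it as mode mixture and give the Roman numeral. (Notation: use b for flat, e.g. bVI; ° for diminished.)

The root G is the lowered 3rd scale degree — diatonically E major has G# there. G–B–D is a major chord — the form found in E minor, not the diatonic iii (G#m). Borrowed into E major it is written bIII.

bIII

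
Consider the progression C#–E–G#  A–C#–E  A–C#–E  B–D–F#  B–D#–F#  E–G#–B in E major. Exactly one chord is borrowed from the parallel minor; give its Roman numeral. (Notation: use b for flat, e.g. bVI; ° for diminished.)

v

In E major the diatonic chords are E, F#m, G#m, A, B, C#m, D#dim. C#–E–G# = C#m, A–C#–E = A, B–D#–F# = B and E–G#–B = E all belong to that set. B–D–F# doesn't fit — on degree 5 E major would have B (V). Bm is the degree-5 chord of E minor, so it is the borrowed v.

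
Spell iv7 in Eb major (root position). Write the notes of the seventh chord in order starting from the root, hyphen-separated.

Ab-Cb-Eb-Gb

The root, Ab, is scale degree 4 — the same note in Eb major and Eb minor; only the chord quality changes. Building the minor-seventh chord from the parallel minor on Ab: Ab–Cb–Eb–Gb.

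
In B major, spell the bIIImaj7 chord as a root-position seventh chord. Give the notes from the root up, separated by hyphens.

D-F#-A-C#

The root of bIIImaj7 is the lowered 3rd degree: D# becomes D. Stacking thirds in B minor on D gives D–F#–A–C#.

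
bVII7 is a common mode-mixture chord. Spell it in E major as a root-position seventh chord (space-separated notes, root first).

Scale degree 7 in E major is D#. bVII7 uses the lowered form, D, taken from E minor. In E minor the chord on D is D–F#–A–C.

D F# A C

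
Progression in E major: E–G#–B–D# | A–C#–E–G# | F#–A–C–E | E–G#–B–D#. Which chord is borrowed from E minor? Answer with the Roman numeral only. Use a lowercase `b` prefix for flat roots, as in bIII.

E major has the diatonic set E, F#m, G#m, A, B, C#m, D#dim. E–G#–B–D# = Emaj7 and A–C#–E–G# = Amaj7 both belong to that set. F#–A–C–E is not: scale degree 2 in E major carries F#m (ii). In E minor the chord on that degree is F#m7b5, so here it functions as iiø7, borrowed from the parallel minor.

iiø7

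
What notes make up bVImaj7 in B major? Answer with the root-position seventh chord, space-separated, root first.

G B D F#

Scale degree 6 in B major is G#. bVImaj7 uses the lowered form, G, taken from B minor. Building the major-seventh chord from the parallel minor on G: G–B–D–F#.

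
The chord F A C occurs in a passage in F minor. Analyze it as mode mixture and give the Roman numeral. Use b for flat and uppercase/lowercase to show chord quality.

F is scale degree 1 in F minor. F–A–C is a major chord — the form found in F major, not the diatonic i (Fm). Borrowed into F minor it is written I.

I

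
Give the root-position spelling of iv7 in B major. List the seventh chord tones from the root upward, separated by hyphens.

E-G-B-D

The root, E, is scale degree 4 — the same note in B major and B minor; only the chord quality changes. Building the minor-seventh chord from the parallel minor on E: E–G–B–D.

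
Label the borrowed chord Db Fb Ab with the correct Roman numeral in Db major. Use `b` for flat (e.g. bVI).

Db is scale degree 1 in Db major. The diatonic chord on degree 1 would be Db (I), but Db–Fb–Ab is the minor chord from Db minor. As a borrowed chord it is labeled i.

i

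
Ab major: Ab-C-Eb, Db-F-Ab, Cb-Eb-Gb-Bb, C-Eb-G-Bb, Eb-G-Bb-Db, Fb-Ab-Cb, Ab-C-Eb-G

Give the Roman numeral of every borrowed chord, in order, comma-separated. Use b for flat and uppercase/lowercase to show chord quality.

In Ab major the diatonic chords are Ab, Bbm, Cm, Db, Eb, Fm, Gdim. Of the given chords, Ab–C–Eb = Ab, Db–F–Ab = Db, C–Eb–G–Bb = Cm7, Eb–G–Bb–Db = Eb7 and Ab–C–Eb–G = Abmaj7 are diatonic. Cb–Eb–Gb–Bb doesn't fit — on degree 3 Ab major would have Cm (iii). Cbmaj7 is the degree-3 chord of Ab minor, so it is the borrowed bIIImaj7. But Fb–Ab–Cb is foreign: the diatonic vi on degree 6 is Fm, whereas Fb comes from Ab minor. It is labeled bVI.

bIIImaj7, bVI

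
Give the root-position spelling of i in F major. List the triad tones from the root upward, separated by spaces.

F Ab C

i is built on scale degree 1, which is F in both F major and its parallel. In F minor the chord on F is F–Ab–C.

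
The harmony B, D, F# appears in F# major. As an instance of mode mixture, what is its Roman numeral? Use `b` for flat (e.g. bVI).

iv

The root B is the diatonic 4th degree of F# major; the borrowing shows in the chord quality. The diatonic chord on degree 4 would be B (IV), but B–D–F# is the minor chord from F# minor. As a borrowed chord it is labeled iv.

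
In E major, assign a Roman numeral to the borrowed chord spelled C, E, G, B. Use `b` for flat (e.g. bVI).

The root C is the lowered 6th scale degree — diatonically E major has C# there. The diatonic chord on degree 6 would be C#m (vi), but C–E–G–B is the major-seventh chord from E minor. As a borrowed chord it is labeled bVImaj7.

bVImaj7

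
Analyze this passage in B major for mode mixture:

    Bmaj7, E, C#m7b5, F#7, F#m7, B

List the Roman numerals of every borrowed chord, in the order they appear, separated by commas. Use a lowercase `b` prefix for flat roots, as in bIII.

iiø7, v7

In B major the diatonic chords are B, C#m, D#m, E, F#, G#m, A#dim. Bmaj7, E, F#7 and B all belong to that set. C#m7b5 (C#–E–G–B) is not: scale degree 2 in B major carries C#m (ii). In B minor the chord on that degree is C#m7b5, so here it functions as iiø7, borrowed from the parallel minor. F#m7 (F#–A–C#–E) doesn't fit — on degree 5 B major would have F# (V). F#m7 is the degree-5 chord of B minor, so it is the borrowed v7.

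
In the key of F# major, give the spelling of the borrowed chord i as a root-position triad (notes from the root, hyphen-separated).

i is built on scale degree 1, which is F# in both F# major and its parallel. Building the minor chord from the parallel minor on F#: F#–A–C#.

F#-A-C#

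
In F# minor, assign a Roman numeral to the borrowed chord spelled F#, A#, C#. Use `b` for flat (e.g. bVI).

The root F# is the diatonic 1st degree of F# minor; the borrowing shows in the chord quality. The diatonic chord on degree 1 would be F#m (i), but F#–A#–C# is the major chord from F# major. As a borrowed chord it is labeled I.

I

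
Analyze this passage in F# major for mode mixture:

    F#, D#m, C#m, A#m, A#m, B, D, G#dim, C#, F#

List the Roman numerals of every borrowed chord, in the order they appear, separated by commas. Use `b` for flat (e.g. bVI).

In F# major the diatonic chords are F#, G#m, A#m, B, C#, D#m, E#dim. F#, D#m, A#m, B and C# all belong to that set. But C#m (C#–E–G#) is foreign: the diatonic V on degree 5 is C#, whereas C#m comes from F# minor. It is labeled v. D (D–F#–A) doesn't fit — on degree 6 F# major would have D#m (vi). D is the degree-6 chord of F# minor, so it is the borrowed bVI. G#dim (G#–B–D) doesn't fit — on degree 2 F# major would have G#m (ii). G#dim is the degree-2 chord of F# minor, so it is the borrowed ii°.

v, bVI, ii°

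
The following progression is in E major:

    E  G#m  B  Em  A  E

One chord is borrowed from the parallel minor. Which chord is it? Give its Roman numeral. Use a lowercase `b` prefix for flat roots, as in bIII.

The diatonic triads in E major are E, F#m, G#m, A, B, C#m, D#dim. E, G#m, B and A all belong to that set. Em (E–G–B) is not: scale degree 1 in E major carries E (I). In E minor the chord on that degree is Em, so here it functions as i, borrowed from the parallel minor.

i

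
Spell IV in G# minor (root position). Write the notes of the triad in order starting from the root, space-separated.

C# E# G#

IV is built on scale degree 4, which is C# in both G# minor and its parallel. Stacking thirds in G# major on C# gives C#–E#–G#.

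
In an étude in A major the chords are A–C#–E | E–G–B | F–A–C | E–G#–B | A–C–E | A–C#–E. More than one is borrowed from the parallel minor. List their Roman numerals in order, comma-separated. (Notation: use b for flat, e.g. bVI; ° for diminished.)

v, bVI, i

In A major the diatonic chords are A, Bm, C#m, D, E, F#m, G#dim. A–C#–E = A and E–G#–B = E are both diatonic. E–G–B is not: scale degree 5 in A major carries E (V). In A minor the chord on that degree is Em, so here it functions as v, borrowed from the parallel minor. But F–A–C is foreign: the diatonic vi on degree 6 is F#m, whereas F comes from A minor. It is labeled bVI. But A–C–E is foreign: the diatonic I on degree 1 is A, whereas Am comes from A minor. It is labeled i.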